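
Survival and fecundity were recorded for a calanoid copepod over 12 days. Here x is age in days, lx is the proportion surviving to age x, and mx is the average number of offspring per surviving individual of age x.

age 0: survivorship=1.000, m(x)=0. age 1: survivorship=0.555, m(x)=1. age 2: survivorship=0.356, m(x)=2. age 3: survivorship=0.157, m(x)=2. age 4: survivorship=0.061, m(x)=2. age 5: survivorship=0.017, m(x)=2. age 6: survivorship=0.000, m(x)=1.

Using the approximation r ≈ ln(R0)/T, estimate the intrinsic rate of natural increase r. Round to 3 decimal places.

0.268

R0 = Σ lx·mx = 0 + 0.555 + 0.712 + 0.314 + 0.122 + 0.034 + 0 = 1.737
Σ x·lx·mx = 3.579; T = 3.579/1.737 = 2.06045…
r ≈ ln(R0)/T = ln(1.737)/2.06045… = 0.26798… → 0.268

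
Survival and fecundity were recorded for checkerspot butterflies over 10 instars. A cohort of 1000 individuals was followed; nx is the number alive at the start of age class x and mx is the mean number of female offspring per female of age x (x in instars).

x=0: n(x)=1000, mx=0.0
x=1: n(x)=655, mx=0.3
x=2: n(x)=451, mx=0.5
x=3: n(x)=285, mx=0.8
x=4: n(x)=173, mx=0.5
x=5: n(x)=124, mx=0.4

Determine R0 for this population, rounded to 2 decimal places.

0.79

lx = nx/n0 = nx/1000: 1, 0.655, 0.451, 0.285, 0.173, 0.124
lx·mx by age: 0, 0.1965, 0.2255, 0.228, 0.0865, 0.0496
R0 = Σ lx·mx = 0.7861 → 0.79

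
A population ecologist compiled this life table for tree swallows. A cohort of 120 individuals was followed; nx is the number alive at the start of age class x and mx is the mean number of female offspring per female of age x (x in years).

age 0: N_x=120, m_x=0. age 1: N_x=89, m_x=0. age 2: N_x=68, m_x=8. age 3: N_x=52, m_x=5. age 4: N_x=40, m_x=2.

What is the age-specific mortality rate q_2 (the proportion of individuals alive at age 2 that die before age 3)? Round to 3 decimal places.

0.235

lx = nx/n0 = nx/120: 1, 0.74167…, 0.56667…, 0.43333…, 0.33333…
q_2 = (l_2 − l_3) / l_2 = (0.566667… − 0.433333…) / 0.566667…
     = 0.133333… / 0.566667… = 0.235294… → 0.235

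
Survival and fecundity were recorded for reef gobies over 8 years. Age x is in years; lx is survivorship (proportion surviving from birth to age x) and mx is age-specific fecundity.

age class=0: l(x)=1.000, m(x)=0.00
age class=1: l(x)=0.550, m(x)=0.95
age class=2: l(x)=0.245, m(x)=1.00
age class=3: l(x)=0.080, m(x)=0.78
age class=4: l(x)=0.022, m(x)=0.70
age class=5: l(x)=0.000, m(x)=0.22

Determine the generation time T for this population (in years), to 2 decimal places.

1.49

lx·mx: 0, 0.5225, 0.245, 0.0624, 0.0154, 0 → R0 = 0.8453
x·lx·mx: 0, 0.5225, 0.49, 0.1872, 0.0616, 0 → Σ = 1.2613
T = 1.2613 / 0.8453 = 1.492133… → 1.49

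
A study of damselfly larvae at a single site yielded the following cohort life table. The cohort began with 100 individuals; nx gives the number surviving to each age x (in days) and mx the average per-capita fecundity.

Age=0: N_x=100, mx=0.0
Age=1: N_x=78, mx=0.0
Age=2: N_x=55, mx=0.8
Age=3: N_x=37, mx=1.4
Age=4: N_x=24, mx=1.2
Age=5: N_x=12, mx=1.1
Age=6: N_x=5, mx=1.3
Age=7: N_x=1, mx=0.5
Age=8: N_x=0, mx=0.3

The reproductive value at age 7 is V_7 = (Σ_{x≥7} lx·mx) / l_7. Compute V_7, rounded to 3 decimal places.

lx = nx/n0 = nx/100: 1, 0.78, 0.55, 0.37, 0.24, 0.12, 0.05, 0.01, 0
lx·mx for x ≥ 7: 0.005, 0 → sum = 0.005
V_7 = 0.005 / l_7 = 0.005 / 0.01 = 0.5 → 0.500

0.500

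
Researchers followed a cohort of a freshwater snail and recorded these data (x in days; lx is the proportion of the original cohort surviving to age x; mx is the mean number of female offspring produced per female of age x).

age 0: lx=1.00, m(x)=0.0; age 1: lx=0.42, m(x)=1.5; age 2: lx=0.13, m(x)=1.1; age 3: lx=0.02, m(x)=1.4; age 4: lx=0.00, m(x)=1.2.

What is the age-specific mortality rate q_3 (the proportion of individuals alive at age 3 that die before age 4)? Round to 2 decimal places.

1.00

q_3 = (l_3 − l_4) / l_3 = (0.02 − 0) / 0.02
     = 0.02 / 0.02 = 1 → 1.00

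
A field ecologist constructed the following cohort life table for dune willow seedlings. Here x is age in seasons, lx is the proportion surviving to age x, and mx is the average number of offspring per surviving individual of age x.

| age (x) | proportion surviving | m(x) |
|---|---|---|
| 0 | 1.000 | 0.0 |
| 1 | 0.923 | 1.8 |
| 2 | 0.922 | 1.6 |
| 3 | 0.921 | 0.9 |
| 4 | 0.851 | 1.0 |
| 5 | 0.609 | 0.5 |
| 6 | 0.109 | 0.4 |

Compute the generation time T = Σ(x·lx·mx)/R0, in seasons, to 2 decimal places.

lx·mx: 0, 1.6614, 1.4752, 0.8289, 0.851, 0.3045, 0.0436 → R0 = 5.1646
x·lx·mx: 0, 1.6614, 2.9504, 2.4867, 3.404, 1.5225, 0.2616 → Σ = 12.2866
T = 12.2866 / 5.1646 = 2.379003… → 2.38

2.38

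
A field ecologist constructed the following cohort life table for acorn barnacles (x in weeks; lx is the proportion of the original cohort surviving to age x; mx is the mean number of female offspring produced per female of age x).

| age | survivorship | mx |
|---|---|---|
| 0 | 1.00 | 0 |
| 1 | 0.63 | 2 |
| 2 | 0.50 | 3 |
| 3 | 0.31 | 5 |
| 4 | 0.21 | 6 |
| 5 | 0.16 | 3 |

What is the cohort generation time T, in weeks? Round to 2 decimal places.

lx·mx: 0, 1.26, 1.5, 1.55, 1.26, 0.48 → R0 = 6.05
x·lx·mx: 0, 1.26, 3, 4.65, 5.04, 2.4 → Σ = 16.35
T = 16.35 / 6.05 = 2.702479… → 2.70

2.70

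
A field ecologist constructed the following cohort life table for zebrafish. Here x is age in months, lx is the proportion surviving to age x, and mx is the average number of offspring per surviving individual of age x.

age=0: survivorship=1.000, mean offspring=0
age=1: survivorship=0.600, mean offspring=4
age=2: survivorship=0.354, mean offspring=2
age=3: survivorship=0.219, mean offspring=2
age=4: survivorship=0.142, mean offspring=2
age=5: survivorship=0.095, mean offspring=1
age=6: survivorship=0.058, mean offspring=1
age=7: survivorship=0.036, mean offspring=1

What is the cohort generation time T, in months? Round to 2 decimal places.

1.83

lx·mx: 0, 2.4, 0.708, 0.438, 0.284, 0.095, 0.058, 0.036 → R0 = 4.019
x·lx·mx: 0, 2.4, 1.416, 1.314, 1.136, 0.475, 0.348, 0.252 → Σ = 7.341
T = 7.341 / 4.019 = 1.826574… → 1.83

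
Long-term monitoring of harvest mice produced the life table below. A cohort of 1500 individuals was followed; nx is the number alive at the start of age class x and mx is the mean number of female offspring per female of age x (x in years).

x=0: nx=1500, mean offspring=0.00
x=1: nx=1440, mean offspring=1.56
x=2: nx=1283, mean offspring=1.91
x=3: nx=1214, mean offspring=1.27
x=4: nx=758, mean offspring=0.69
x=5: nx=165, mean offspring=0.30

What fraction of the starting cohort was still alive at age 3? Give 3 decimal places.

0.809

l_3 = n_3/n_0 = 1214/1500 = 0.809333… → 0.809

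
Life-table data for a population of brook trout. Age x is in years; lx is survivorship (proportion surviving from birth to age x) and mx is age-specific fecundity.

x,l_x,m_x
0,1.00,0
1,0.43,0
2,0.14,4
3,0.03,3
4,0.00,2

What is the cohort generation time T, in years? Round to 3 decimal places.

lx·mx: 0, 0, 0.56, 0.09, 0 → R0 = 0.65
x·lx·mx: 0, 0, 1.12, 0.27, 0 → Σ = 1.39
T = 1.39 / 0.65 = 2.138462… → 2.138

2.138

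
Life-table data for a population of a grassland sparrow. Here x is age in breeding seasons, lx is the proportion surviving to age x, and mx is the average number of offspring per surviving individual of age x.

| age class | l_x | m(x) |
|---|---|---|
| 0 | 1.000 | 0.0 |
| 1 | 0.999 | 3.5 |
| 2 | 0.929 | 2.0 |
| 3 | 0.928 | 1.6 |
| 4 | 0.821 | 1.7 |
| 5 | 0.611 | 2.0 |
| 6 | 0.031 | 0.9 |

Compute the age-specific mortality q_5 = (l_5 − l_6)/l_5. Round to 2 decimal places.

0.95

q_5 = (l_5 − l_6) / l_5 = (0.611 − 0.031) / 0.611
     = 0.58 / 0.611 = 0.949264… → 0.95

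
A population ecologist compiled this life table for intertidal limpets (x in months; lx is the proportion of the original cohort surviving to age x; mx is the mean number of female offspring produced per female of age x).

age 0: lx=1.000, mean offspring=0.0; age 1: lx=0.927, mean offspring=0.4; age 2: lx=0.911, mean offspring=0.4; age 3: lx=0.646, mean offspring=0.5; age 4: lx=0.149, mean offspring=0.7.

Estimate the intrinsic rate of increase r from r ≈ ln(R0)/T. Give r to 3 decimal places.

R0 = Σ lx·mx = 0 + 0.3708 + 0.3644 + 0.323 + 0.1043 = 1.1625
Σ x·lx·mx = 2.4858; T = 2.4858/1.1625 = 2.13832…
r ≈ ln(R0)/T = ln(1.1625)/2.13832… = 0.07042… → 0.070

0.070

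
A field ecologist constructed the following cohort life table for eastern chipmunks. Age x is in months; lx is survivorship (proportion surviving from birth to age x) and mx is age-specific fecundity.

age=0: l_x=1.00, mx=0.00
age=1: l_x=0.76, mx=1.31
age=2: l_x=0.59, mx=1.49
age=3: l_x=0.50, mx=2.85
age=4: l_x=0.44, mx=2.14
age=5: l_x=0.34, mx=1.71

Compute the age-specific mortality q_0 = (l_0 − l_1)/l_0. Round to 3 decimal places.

0.240

q_0 = (l_0 − l_1) / l_0 = (1 − 0.76) / 1
     = 0.24 / 1 = 0.24 → 0.240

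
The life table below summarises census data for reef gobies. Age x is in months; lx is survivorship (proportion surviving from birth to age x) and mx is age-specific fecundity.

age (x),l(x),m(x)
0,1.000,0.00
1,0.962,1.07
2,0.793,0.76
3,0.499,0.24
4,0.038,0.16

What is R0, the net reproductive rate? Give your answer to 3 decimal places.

1.758

lx·mx by age: 0, 1.02934, 0.60268, 0.11976, 0.00608
R0 = Σ lx·mx = 1.75786 → 1.758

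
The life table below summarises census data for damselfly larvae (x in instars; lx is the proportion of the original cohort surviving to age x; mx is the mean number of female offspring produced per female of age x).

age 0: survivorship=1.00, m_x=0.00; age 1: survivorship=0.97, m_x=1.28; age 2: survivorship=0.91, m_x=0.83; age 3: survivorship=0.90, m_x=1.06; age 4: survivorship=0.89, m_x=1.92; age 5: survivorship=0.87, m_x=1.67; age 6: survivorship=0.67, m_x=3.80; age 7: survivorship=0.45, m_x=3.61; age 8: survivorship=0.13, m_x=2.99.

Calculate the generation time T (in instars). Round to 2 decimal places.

4.64

lx·mx: 0, 1.2416, 0.7553, 0.954, 1.7088, 1.4529, 2.546, 1.6245, 0.3887 → R0 = 10.6718
x·lx·mx: 0, 1.2416, 1.5106, 2.862, 6.8352, 7.2645, 15.276, 11.3715, 3.1096 → Σ = 49.471
T = 49.471 / 10.6718 = 4.635675… → 4.64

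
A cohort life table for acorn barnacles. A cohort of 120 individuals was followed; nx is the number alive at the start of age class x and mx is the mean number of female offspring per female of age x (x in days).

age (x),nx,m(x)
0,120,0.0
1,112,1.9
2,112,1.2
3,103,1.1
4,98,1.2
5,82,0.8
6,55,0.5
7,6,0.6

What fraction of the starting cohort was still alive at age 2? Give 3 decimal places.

l_2 = n_2/n_0 = 112/120 = 0.933333… → 0.933

0.933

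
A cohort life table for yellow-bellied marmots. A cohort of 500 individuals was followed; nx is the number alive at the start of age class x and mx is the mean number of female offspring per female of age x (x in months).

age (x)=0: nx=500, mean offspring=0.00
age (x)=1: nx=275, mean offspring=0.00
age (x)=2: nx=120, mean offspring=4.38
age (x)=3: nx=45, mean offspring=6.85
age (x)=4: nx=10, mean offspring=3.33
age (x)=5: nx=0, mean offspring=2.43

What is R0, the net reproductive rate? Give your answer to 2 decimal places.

lx = nx/n0 = nx/500: 1, 0.55, 0.24, 0.09, 0.02, 0
lx·mx by age: 0, 0, 1.0512, 0.6165, 0.0666, 0
R0 = Σ lx·mx = 1.7343 → 1.73

1.73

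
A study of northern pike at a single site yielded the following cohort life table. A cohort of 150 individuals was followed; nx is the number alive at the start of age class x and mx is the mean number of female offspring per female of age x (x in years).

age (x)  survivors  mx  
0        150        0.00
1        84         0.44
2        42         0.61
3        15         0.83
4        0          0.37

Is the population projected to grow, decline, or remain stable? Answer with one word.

declining

lx = nx/n0 = nx/150: 1, 0.56, 0.28, 0.1, 0
R0 = Σ lx·mx = 0 + 0.2464 + 0.1708 + 0.083 + 0 = 0.5002
R0 < 1, so the population is declining.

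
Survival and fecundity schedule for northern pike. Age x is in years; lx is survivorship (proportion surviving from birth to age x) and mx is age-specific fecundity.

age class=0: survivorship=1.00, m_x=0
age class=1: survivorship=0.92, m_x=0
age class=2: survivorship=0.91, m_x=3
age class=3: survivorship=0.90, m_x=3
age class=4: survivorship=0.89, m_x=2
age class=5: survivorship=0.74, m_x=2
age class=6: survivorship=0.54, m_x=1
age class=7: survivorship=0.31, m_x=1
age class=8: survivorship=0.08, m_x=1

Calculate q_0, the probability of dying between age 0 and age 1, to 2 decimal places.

q_0 = (l_0 − l_1) / l_0 = (1 − 0.92) / 1
     = 0.08 / 1 = 0.08 → 0.08

0.08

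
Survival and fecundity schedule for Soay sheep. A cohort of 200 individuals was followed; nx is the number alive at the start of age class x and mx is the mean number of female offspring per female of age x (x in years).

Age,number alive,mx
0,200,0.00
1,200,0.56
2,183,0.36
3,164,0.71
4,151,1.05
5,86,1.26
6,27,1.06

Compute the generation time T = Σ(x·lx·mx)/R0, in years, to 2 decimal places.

lx = nx/n0 = nx/200: 1, 1, 0.915, 0.82, 0.755, 0.43, 0.135
lx·mx: 0, 0.56, 0.3294, 0.5822, 0.79275, 0.5418, 0.1431 → R0 = 2.94925
x·lx·mx: 0, 0.56, 0.6588, 1.7466, 3.171, 2.709, 0.8586 → Σ = 9.704
T = 9.704 / 2.94925 = 3.290328… → 3.29

3.29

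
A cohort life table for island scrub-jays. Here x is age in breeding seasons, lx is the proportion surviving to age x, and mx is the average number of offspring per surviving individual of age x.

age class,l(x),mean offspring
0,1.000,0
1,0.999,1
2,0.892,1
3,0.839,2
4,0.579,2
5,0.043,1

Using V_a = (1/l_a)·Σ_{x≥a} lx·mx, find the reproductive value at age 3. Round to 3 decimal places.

lx·mx for x ≥ 3: 1.678, 1.158, 0.043 → sum = 2.879
V_3 = 2.879 / l_3 = 2.879 / 0.839 = 3.431466… → 3.431

3.431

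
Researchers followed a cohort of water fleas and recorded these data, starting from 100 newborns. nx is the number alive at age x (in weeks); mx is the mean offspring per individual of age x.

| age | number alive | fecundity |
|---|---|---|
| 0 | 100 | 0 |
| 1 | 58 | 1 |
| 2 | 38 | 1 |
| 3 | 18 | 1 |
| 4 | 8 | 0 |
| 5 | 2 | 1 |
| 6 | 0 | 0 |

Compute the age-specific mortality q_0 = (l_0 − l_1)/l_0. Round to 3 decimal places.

0.420

lx = nx/n0 = nx/100: 1, 0.58, 0.38, 0.18, 0.08, 0.02, 0
q_0 = (l_0 − l_1) / l_0 = (1 − 0.58) / 1
     = 0.42 / 1 = 0.42 → 0.420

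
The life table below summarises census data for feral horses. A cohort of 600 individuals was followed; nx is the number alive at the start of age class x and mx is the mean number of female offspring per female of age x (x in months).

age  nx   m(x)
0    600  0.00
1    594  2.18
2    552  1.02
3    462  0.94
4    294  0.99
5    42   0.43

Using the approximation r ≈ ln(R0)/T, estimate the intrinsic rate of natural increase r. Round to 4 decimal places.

0.7665

lx = nx/n0 = nx/600: 1, 0.99, 0.92, 0.77, 0.49, 0.07
R0 = Σ lx·mx = 0 + 2.1582 + 0.9384 + 0.7238 + 0.4851 + 0.0301 = 4.3356
Σ x·lx·mx = 8.2973; T = 8.2973/4.3356 = 1.91376…
r ≈ ln(R0)/T = ln(4.3356)/1.91376… = 0.76648… → 0.7665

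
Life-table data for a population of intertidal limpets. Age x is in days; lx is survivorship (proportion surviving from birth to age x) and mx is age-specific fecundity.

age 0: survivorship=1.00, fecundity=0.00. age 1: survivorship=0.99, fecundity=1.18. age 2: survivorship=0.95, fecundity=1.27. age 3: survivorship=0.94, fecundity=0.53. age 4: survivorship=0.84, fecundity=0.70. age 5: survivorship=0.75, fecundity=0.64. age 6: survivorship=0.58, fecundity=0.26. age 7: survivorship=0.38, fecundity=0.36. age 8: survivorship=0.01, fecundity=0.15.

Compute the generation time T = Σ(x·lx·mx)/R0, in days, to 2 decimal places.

lx·mx: 0, 1.1682, 1.2065, 0.4982, 0.588, 0.48, 0.1508, 0.1368, 0.0015 → R0 = 4.23
x·lx·mx: 0, 1.1682, 2.413, 1.4946, 2.352, 2.4, 0.9048, 0.9576, 0.012 → Σ = 11.7022
T = 11.7022 / 4.23 = 2.766478… → 2.77

2.77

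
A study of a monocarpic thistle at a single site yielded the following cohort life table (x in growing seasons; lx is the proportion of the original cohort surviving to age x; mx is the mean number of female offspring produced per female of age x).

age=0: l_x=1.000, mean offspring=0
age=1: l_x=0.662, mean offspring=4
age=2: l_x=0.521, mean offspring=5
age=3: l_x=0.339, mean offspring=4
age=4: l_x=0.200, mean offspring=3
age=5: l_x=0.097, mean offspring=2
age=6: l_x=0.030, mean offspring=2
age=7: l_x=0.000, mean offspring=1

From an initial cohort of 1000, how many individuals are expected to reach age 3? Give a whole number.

339

Expected survivors = N0 · l_3 = 1000 × 0.339 = 339 → 339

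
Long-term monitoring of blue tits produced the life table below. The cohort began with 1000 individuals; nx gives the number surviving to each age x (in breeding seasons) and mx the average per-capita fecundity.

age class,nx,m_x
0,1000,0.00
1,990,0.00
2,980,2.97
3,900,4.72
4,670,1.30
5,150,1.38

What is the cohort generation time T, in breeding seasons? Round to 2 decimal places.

lx = nx/n0 = nx/1000: 1, 0.99, 0.98, 0.9, 0.67, 0.15
lx·mx: 0, 0, 2.9106, 4.248, 0.871, 0.207 → R0 = 8.2366
x·lx·mx: 0, 0, 5.8212, 12.744, 3.484, 1.035 → Σ = 23.0842
T = 23.0842 / 8.2366 = 2.802637… → 2.80

2.80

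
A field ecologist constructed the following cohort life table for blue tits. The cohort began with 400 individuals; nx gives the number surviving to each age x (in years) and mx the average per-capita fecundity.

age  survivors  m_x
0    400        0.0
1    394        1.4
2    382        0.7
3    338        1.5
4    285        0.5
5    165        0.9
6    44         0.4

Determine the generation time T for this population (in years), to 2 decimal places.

lx = nx/n0 = nx/400: 1, 0.985, 0.955, 0.845, 0.7125, 0.4125, 0.11
lx·mx: 0, 1.379, 0.6685, 1.2675, 0.35625, 0.37125, 0.044 → R0 = 4.0865
x·lx·mx: 0, 1.379, 1.337, 3.8025, 1.425, 1.85625, 0.264 → Σ = 10.06375
T = 10.06375 / 4.0865 = 2.462682… → 2.46

2.46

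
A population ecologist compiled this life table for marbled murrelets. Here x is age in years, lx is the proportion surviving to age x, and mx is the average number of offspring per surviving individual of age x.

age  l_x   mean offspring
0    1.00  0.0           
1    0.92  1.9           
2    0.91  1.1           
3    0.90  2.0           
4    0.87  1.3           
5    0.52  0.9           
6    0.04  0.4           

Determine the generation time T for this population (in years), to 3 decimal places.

2.614

lx·mx: 0, 1.748, 1.001, 1.8, 1.131, 0.468, 0.016 → R0 = 6.164
x·lx·mx: 0, 1.748, 2.002, 5.4, 4.524, 2.34, 0.096 → Σ = 16.11
T = 16.11 / 6.164 = 2.613563… → 2.614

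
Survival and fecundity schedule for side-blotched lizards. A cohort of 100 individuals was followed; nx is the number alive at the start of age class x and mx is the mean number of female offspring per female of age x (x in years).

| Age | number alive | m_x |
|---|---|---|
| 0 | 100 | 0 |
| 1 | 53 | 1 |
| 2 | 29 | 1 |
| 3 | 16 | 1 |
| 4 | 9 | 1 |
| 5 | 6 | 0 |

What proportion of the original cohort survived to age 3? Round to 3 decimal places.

0.160

l_3 = n_3/n_0 = 16/100 = 0.16 → 0.160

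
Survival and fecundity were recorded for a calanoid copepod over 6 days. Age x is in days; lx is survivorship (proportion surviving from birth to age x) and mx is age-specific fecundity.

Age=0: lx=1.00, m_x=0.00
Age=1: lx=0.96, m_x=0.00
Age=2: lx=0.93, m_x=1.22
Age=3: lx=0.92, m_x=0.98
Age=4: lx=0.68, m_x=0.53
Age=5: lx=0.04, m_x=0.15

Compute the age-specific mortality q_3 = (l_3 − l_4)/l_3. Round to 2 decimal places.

0.26

q_3 = (l_3 − l_4) / l_3 = (0.92 − 0.68) / 0.92
     = 0.24 / 0.92 = 0.26087… → 0.26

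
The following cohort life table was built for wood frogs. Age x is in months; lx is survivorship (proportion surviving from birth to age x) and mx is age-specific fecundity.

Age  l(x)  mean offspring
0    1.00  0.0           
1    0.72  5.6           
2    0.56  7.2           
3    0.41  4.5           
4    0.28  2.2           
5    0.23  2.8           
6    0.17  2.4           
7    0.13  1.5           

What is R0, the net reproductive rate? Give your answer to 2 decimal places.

11.77

lx·mx by age: 0, 4.032, 4.032, 1.845, 0.616, 0.644, 0.408, 0.195
R0 = Σ lx·mx = 11.772 → 11.77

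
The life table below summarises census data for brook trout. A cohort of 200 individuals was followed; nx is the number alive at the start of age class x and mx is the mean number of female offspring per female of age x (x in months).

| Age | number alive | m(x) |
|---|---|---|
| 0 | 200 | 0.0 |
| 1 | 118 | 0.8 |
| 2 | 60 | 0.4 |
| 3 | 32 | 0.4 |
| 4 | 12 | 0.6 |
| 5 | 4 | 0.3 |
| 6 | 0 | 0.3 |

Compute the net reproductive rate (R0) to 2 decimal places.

0.70

lx = nx/n0 = nx/200: 1, 0.59, 0.3, 0.16, 0.06, 0.02, 0
lx·mx by age: 0, 0.472, 0.12, 0.064, 0.036, 0.006, 0
R0 = Σ lx·mx = 0.698 → 0.70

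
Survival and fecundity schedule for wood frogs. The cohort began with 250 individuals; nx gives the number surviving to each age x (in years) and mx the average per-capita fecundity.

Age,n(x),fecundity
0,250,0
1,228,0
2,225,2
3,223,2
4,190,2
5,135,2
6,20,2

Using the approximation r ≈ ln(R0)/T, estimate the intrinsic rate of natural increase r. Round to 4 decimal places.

0.5479

lx = nx/n0 = nx/250: 1, 0.912, 0.9, 0.892, 0.76, 0.54, 0.08
R0 = Σ lx·mx = 0 + 0 + 1.8 + 1.784 + 1.52 + 1.08 + 0.16 = 6.344
Σ x·lx·mx = 21.392; T = 21.392/6.344 = 3.37201…
r ≈ ln(R0)/T = ln(6.344)/3.37201… = 0.547896… → 0.5479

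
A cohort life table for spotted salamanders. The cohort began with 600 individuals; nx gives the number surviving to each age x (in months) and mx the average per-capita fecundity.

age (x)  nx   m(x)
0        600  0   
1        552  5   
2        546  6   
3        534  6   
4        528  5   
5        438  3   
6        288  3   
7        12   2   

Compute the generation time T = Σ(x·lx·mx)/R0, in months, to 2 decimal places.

2.94

lx = nx/n0 = nx/600: 1, 0.92, 0.91, 0.89, 0.88, 0.73, 0.48, 0.02
lx·mx: 0, 4.6, 5.46, 5.34, 4.4, 2.19, 1.44, 0.04 → R0 = 23.47
x·lx·mx: 0, 4.6, 10.92, 16.02, 17.6, 10.95, 8.64, 0.28 → Σ = 69.01
T = 69.01 / 23.47 = 2.940349… → 2.94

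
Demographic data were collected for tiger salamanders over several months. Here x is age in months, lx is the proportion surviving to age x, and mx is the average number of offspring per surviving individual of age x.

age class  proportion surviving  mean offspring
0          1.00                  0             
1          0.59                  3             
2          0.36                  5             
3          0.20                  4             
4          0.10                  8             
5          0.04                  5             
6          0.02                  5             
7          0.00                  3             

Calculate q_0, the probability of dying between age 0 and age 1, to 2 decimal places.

q_0 = (l_0 − l_1) / l_0 = (1 − 0.59) / 1
     = 0.41 / 1 = 0.41 → 0.41

0.41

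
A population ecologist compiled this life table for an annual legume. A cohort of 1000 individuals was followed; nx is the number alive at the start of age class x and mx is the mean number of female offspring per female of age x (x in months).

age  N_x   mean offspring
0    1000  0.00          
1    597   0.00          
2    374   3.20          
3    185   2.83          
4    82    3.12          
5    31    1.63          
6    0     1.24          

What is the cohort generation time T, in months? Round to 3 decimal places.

lx = nx/n0 = nx/1000: 1, 0.597, 0.374, 0.185, 0.082, 0.031, 0
lx·mx: 0, 0, 1.1968, 0.52355, 0.25584, 0.05053, 0 → R0 = 2.02672
x·lx·mx: 0, 0, 2.3936, 1.57065, 1.02336, 0.25265, 0 → Σ = 5.24026
T = 5.24026 / 2.02672 = 2.585587… → 2.586

2.586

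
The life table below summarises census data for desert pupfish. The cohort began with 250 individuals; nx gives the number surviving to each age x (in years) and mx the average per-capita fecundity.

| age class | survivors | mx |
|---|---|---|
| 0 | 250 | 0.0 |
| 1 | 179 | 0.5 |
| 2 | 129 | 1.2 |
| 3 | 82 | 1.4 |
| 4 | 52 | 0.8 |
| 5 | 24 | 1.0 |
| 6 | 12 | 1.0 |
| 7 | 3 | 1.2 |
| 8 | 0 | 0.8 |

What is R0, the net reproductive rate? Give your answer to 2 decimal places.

1.76

lx = nx/n0 = nx/250: 1, 0.716, 0.516, 0.328, 0.208, 0.096, 0.048, 0.012, 0
lx·mx by age: 0, 0.358, 0.6192, 0.4592, 0.1664, 0.096, 0.048, 0.0144, 0
R0 = Σ lx·mx = 1.7612 → 1.76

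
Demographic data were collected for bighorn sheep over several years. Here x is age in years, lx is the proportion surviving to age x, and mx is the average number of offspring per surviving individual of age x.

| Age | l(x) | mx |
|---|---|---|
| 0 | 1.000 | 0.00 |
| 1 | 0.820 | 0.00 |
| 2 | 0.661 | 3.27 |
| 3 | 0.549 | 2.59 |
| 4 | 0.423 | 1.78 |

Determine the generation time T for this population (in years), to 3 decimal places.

lx·mx: 0, 0, 2.16147, 1.42191, 0.75294 → R0 = 4.33632
x·lx·mx: 0, 0, 4.32294, 4.26573, 3.01176 → Σ = 11.60043
T = 11.60043 / 4.33632 = 2.675178… → 2.675

2.675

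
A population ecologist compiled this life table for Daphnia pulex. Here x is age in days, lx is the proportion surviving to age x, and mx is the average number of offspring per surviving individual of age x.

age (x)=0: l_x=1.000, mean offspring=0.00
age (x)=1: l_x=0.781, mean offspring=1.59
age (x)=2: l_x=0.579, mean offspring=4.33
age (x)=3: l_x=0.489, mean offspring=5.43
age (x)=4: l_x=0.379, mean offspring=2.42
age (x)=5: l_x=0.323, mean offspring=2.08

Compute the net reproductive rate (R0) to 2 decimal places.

lx·mx by age: 0, 1.24179, 2.50707, 2.65527, 0.91718, 0.67184
R0 = Σ lx·mx = 7.99315 → 7.99

7.99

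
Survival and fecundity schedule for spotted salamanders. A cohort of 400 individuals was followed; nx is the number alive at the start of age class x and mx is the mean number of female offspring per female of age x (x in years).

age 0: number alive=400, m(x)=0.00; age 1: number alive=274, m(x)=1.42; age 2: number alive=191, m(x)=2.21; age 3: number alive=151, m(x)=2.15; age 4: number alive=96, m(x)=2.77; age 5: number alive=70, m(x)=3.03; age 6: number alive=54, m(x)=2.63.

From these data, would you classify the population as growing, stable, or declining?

growing

lx = nx/n0 = nx/400: 1, 0.685, 0.4775, 0.3775, 0.24, 0.175, 0.135
R0 = Σ lx·mx = 0 + 0.9727 + 1.055275 + 0.811625 + 0.6648 + 0.53025 + 0.35505 = 4.3897
R0 > 1, so the population is growing.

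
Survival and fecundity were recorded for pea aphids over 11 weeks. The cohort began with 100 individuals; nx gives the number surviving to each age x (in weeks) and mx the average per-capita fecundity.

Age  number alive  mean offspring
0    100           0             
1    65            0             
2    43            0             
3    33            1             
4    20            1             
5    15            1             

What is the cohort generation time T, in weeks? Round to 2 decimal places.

lx = nx/n0 = nx/100: 1, 0.65, 0.43, 0.33, 0.2, 0.15
lx·mx: 0, 0, 0, 0.33, 0.2, 0.15 → R0 = 0.68
x·lx·mx: 0, 0, 0, 0.99, 0.8, 0.75 → Σ = 2.54
T = 2.54 / 0.68 = 3.735294… → 3.74

3.74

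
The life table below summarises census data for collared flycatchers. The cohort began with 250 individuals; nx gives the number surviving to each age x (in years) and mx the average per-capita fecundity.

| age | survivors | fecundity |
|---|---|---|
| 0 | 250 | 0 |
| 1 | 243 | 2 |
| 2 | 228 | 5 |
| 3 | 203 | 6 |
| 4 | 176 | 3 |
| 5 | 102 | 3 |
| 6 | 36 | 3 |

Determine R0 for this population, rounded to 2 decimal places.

15.14

lx = nx/n0 = nx/250: 1, 0.972, 0.912, 0.812, 0.704, 0.408, 0.144
lx·mx by age: 0, 1.944, 4.56, 4.872, 2.112, 1.224, 0.432
R0 = Σ lx·mx = 15.144 → 15.14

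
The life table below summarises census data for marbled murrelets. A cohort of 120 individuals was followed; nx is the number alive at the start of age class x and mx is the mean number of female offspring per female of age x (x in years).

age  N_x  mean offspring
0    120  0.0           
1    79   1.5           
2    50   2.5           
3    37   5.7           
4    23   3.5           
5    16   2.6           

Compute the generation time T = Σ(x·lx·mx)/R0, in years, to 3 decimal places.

lx = nx/n0 = nx/120: 1, 0.65833…, 0.41667…, 0.30833…, 0.19167…, 0.13333…
lx·mx: 0, 0.9875…, 1.041667…, 1.7575…, 0.670833…, 0.346667… → R0 = 4.804167…
x·lx·mx: 0, 0.9875…, 2.083333…, 5.2725…, 2.683333…, 1.733333… → Σ = 12.76…
T = 12.76… / 4.804167… = 2.656028… → 2.656

2.656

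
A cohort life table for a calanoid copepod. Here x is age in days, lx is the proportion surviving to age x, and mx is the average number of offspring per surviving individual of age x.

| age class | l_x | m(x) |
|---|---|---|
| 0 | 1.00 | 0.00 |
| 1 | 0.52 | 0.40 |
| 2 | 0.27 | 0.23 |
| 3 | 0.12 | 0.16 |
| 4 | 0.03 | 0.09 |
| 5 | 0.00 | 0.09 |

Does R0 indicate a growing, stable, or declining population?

declining

R0 = Σ lx·mx = 0 + 0.208 + 0.0621 + 0.0192 + 0.0027 + 0 = 0.292
R0 < 1, so the population is declining.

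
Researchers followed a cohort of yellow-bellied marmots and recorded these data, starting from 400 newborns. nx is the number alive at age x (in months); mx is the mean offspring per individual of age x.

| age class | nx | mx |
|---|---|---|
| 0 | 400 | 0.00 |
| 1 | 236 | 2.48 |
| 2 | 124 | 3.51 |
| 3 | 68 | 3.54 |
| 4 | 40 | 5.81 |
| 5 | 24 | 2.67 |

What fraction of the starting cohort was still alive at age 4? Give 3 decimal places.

0.100

l_4 = n_4/n_0 = 40/400 = 0.1 → 0.100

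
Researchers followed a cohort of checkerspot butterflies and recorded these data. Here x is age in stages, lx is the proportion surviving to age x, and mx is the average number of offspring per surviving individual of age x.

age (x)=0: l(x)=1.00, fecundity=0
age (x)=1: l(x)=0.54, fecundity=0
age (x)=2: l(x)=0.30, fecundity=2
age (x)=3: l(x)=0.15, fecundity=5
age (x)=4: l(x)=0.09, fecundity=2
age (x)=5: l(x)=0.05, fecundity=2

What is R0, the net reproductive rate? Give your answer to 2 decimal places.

lx·mx by age: 0, 0, 0.6, 0.75, 0.18, 0.1
R0 = Σ lx·mx = 1.63 → 1.63

1.63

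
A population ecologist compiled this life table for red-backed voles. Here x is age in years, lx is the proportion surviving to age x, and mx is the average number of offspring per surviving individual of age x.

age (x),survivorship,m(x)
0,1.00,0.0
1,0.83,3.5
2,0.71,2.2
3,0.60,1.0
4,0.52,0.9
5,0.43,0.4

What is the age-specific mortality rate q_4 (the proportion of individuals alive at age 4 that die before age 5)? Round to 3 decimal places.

q_4 = (l_4 − l_5) / l_4 = (0.52 − 0.43) / 0.52
     = 0.09 / 0.52 = 0.173077… → 0.173

0.173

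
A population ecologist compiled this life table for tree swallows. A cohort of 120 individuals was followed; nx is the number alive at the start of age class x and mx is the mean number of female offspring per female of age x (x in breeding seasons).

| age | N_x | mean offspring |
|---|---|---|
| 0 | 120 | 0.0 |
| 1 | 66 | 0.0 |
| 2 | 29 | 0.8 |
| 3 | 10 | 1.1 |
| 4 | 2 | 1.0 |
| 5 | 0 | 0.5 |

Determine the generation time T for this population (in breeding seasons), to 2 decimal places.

lx = nx/n0 = nx/120: 1, 0.55, 0.24167…, 0.08333…, 0.01667…, 0
lx·mx: 0, 0, 0.193333…, 0.091667…, 0.016667…, 0 → R0 = 0.301667…
x·lx·mx: 0, 0, 0.386667…, 0.275…, 0.066667…, 0 → Σ = 0.728333…
T = 0.728333… / 0.301667… = 2.414365… → 2.41

2.41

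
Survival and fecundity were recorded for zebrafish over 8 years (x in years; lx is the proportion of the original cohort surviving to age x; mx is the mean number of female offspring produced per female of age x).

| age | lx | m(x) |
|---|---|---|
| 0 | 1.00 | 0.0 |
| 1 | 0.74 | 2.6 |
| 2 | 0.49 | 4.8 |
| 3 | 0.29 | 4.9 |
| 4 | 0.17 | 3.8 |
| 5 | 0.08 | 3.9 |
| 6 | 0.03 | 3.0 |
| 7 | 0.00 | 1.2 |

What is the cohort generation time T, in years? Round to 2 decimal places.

2.31

lx·mx: 0, 1.924, 2.352, 1.421, 0.646, 0.312, 0.09, 0 → R0 = 6.745
x·lx·mx: 0, 1.924, 4.704, 4.263, 2.584, 1.56, 0.54, 0 → Σ = 15.575
T = 15.575 / 6.745 = 2.309118… → 2.31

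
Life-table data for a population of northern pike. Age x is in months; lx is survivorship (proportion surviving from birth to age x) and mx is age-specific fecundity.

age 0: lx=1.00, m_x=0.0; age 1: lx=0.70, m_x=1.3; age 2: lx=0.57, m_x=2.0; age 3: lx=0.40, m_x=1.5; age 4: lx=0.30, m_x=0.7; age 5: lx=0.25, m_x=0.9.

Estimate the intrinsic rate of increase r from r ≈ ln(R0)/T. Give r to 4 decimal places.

R0 = Σ lx·mx = 0 + 0.91 + 1.14 + 0.6 + 0.21 + 0.225 = 3.085
Σ x·lx·mx = 6.955; T = 6.955/3.085 = 2.25446…
r ≈ ln(R0)/T = ln(3.085)/2.25446… = 0.4997… → 0.4997

0.4997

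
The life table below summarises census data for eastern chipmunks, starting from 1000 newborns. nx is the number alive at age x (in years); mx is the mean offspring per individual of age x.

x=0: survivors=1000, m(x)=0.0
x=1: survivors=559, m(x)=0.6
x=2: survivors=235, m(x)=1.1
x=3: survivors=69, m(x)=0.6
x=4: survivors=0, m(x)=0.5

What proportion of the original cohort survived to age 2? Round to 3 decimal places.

0.235

l_2 = n_2/n_0 = 235/1000 = 0.235 → 0.235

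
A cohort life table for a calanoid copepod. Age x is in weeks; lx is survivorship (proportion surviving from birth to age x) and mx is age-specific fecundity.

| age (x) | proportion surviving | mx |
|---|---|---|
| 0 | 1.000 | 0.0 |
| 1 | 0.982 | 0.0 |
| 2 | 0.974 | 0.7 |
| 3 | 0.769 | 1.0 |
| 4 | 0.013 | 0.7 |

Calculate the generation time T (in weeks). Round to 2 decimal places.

lx·mx: 0, 0, 0.6818, 0.769, 0.0091 → R0 = 1.4599
x·lx·mx: 0, 0, 1.3636, 2.307, 0.0364 → Σ = 3.707
T = 3.707 / 1.4599 = 2.539215… → 2.54

2.54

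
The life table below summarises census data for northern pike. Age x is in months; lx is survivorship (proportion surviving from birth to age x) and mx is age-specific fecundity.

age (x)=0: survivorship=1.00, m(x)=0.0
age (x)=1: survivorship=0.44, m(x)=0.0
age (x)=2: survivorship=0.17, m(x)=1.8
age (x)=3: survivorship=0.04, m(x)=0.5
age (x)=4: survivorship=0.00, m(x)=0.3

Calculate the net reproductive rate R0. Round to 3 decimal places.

0.326

lx·mx by age: 0, 0, 0.306, 0.02, 0
R0 = Σ lx·mx = 0.326 → 0.326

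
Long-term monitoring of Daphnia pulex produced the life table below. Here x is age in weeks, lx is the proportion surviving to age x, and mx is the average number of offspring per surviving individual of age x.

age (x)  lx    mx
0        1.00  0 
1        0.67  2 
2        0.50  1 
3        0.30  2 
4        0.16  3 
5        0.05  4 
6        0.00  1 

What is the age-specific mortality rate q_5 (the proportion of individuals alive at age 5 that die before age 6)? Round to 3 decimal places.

1.000

q_5 = (l_5 − l_6) / l_5 = (0.05 − 0) / 0.05
     = 0.05 / 0.05 = 1 → 1.000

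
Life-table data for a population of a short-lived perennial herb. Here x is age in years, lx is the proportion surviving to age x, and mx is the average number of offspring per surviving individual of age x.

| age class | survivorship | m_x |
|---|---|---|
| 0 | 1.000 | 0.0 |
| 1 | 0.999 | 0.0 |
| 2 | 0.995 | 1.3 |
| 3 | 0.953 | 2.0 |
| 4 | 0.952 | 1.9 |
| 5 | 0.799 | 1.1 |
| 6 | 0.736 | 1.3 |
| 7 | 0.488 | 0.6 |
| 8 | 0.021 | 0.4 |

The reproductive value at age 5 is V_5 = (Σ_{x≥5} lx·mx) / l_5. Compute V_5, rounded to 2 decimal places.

lx·mx for x ≥ 5: 0.8789, 0.9568, 0.2928, 0.0084 → sum = 2.1369
V_5 = 2.1369 / l_5 = 2.1369 / 0.799 = 2.674468… → 2.67

2.67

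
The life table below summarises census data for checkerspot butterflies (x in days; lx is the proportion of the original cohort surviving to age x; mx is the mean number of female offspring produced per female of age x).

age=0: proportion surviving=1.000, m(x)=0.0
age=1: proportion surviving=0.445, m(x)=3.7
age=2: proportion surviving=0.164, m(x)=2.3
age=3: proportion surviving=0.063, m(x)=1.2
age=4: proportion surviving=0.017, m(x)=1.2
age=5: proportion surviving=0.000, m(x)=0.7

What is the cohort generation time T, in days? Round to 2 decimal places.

lx·mx: 0, 1.6465, 0.3772, 0.0756, 0.0204, 0 → R0 = 2.1197
x·lx·mx: 0, 1.6465, 0.7544, 0.2268, 0.0816, 0 → Σ = 2.7093
T = 2.7093 / 2.1197 = 1.278153… → 1.28

1.28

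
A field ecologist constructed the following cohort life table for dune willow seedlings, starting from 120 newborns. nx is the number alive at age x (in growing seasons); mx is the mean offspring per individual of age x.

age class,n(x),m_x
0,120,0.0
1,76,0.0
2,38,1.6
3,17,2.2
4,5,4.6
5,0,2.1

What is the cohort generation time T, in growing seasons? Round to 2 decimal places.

2.69

lx = nx/n0 = nx/120: 1, 0.63333…, 0.31667…, 0.14167…, 0.04167…, 0
lx·mx: 0, 0, 0.506667…, 0.311667…, 0.191667…, 0 → R0 = 1.01…
x·lx·mx: 0, 0, 1.013333…, 0.935…, 0.766667…, 0 → Σ = 2.715…
T = 2.715… / 1.01… = 2.688119… → 2.69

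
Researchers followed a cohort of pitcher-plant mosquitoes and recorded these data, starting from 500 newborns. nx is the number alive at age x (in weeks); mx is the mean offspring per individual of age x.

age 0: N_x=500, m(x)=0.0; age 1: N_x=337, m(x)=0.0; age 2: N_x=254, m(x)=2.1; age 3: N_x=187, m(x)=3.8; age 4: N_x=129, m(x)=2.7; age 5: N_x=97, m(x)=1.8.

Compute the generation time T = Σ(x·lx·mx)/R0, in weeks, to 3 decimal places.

3.093

lx = nx/n0 = nx/500: 1, 0.674, 0.508, 0.374, 0.258, 0.194
lx·mx: 0, 0, 1.0668, 1.4212, 0.6966, 0.3492 → R0 = 3.5338
x·lx·mx: 0, 0, 2.1336, 4.2636, 2.7864, 1.746 → Σ = 10.9296
T = 10.9296 / 3.5338 = 3.092875… → 3.093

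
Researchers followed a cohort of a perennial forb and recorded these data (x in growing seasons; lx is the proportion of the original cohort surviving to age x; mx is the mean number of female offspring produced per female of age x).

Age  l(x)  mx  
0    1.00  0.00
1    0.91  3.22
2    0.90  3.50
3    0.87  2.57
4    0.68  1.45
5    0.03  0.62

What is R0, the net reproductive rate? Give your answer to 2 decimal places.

9.32

lx·mx by age: 0, 2.9302, 3.15, 2.2359, 0.986, 0.0186
R0 = Σ lx·mx = 9.3207 → 9.32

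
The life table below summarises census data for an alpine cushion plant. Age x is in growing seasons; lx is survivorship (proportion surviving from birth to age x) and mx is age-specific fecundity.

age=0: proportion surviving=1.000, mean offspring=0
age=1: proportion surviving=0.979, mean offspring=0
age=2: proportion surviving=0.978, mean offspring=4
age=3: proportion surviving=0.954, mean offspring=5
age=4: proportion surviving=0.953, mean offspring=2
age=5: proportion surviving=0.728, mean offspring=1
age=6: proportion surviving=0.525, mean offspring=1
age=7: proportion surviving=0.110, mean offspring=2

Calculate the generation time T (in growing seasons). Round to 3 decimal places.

3.158

lx·mx: 0, 0, 3.912, 4.77, 1.906, 0.728, 0.525, 0.22 → R0 = 12.061
x·lx·mx: 0, 0, 7.824, 14.31, 7.624, 3.64, 3.15, 1.54 → Σ = 38.088
T = 38.088 / 12.061 = 3.157947… → 3.158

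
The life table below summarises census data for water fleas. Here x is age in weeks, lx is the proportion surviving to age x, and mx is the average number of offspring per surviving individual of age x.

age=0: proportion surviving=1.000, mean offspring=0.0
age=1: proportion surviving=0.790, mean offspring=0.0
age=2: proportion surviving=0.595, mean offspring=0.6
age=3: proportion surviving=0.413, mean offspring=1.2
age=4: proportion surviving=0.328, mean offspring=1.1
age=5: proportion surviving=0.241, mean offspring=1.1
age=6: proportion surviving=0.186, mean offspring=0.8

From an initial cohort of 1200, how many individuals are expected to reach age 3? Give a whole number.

Expected survivors = N0 · l_3 = 1200 × 0.413 = 495.6 → 496

496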